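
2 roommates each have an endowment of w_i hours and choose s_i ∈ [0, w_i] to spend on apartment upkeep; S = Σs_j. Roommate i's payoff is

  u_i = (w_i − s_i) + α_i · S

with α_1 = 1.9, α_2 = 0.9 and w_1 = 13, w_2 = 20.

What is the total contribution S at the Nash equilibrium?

13

∂u_i/∂s_i = α_i − 1, so roommate i contributes w_i if α_i > 1, else 0.
α_i > 1 for i ∈ {1}; NE contributions (13, 0), S = 13.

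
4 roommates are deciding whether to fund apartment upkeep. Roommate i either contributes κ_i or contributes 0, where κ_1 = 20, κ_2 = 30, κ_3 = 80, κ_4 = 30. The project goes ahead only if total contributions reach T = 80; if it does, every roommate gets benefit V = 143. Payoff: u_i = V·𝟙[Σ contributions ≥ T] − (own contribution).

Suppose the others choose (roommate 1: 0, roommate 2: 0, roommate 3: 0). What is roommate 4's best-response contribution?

0

Others' total = 0. Even contributing 30 gives 30 < 80: no benefit either way.
Best response: 0.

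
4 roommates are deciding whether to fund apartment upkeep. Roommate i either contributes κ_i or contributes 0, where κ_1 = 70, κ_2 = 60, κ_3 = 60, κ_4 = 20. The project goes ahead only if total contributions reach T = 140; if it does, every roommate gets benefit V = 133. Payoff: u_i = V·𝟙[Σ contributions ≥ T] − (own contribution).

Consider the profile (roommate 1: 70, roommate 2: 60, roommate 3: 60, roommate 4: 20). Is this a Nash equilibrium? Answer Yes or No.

No

Total = 210 ≥ 140: provided.
Roommate 1 (pledges 70, payoff 63): dropping to 0 → total 140, payoff 133. Profitable deviation.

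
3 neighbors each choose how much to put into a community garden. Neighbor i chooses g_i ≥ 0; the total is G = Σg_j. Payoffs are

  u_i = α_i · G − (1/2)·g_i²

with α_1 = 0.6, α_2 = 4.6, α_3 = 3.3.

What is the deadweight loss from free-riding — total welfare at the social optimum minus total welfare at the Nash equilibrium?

Neighbor i's FOC: ∂u_i/∂g_i = α_i − g_i = 0, so g_i* = α_i.
NE contributions = (0.6, 4.6, 3.3); G = 8.5.
W^NE = (Σα)·G − ½Σα_i² = 8.5² − ½·32.41 = 56.045.
Planner sets g_i = Σα_j = 8.5 for every i, so G^SO = 3·8.5 = 25.5.
W^SO = (Σα)·G^SO − ½·3·(Σα)² = (3/2)·8.5² = 108.375.
Deadweight loss = W^SO − W^NE = 52.33.

52.33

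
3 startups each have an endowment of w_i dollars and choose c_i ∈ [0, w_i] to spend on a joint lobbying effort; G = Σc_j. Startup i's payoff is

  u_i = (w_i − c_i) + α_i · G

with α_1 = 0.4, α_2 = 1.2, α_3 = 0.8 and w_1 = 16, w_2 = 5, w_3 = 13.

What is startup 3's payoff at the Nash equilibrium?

∂u_i/∂c_i = α_i − 1, so startup i contributes w_i if α_i > 1, else 0.
α_i > 1 for i ∈ {2}; NE contributions (0, 5, 0), G = 5.
u_3 = (13 − 0) + 0.8·5 = 17.

17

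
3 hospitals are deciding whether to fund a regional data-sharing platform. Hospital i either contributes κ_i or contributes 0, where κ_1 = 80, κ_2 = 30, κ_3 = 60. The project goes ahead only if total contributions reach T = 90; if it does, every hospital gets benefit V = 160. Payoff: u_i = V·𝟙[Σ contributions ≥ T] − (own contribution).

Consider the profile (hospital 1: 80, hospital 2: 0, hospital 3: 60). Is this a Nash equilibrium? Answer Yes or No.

Total = 140 ≥ 90: provided.
Hospital 1 (pledges 80, payoff 80): dropping to 0 → total 60, payoff 0. No gain.
Hospital 2 (pledges 0, payoff 160): pledging 30 → total 170, payoff 130. No gain.
Hospital 3 (pledges 60, payoff 100): dropping to 0 → total 80, payoff 0. No gain.

Yes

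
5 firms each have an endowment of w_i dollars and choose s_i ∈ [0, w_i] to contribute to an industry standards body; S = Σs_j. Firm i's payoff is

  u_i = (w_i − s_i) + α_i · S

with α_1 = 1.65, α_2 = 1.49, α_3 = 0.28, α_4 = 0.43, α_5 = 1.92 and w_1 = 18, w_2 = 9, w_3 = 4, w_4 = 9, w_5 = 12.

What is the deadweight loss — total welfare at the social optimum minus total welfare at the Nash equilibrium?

∂u_i/∂s_i = α_i − 1, so firm i contributes w_i if α_i > 1, else 0.
α_i > 1 for i ∈ {1, 2, 5}; NE contributions (18, 9, 0, 0, 12), S = 39.
W^NE = Σw_i − S^NE + (Σα_i)·S^NE = 52 + 4.77·39 = 238.03.
Planner: ∂(Σu_j)/∂s_i = Σα_j − 1 = 4.77 > 0, so everyone contributes w_i; S^SO = 52, W^SO = 52 + 4.77·52 = 300.04.
Deadweight loss = 62.01.

62.01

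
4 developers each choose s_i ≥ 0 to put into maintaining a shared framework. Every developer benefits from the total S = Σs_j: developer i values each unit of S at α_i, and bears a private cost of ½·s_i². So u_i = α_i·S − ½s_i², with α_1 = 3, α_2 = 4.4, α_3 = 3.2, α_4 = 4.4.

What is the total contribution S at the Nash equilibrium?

15

Developer i's FOC: ∂u_i/∂s_i = α_i − s_i = 0, so s_i* = α_i.
NE contributions = (3, 4.4, 3.2, 4.4); S = 15.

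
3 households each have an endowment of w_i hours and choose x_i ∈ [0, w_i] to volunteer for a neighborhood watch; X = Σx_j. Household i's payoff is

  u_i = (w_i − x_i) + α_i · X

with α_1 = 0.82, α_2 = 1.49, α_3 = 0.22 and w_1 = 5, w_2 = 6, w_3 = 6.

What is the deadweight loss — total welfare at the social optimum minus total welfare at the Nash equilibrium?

∂u_i/∂x_i = α_i − 1, so household i contributes w_i if α_i > 1, else 0.
α_i > 1 for i ∈ {2}; NE contributions (0, 6, 0), X = 6.
W^NE = Σw_i − X^NE + (Σα_i)·X^NE = 17 + 1.53·6 = 26.18.
Planner: ∂(Σu_j)/∂x_i = Σα_j − 1 = 1.53 > 0, so everyone contributes w_i; X^SO = 17, W^SO = 17 + 1.53·17 = 43.01.
Deadweight loss = 16.83.

16.83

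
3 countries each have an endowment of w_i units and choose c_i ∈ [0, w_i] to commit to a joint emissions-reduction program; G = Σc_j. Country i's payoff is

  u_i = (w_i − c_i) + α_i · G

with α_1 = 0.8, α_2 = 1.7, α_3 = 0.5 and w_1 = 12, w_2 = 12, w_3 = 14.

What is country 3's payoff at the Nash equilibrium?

∂u_i/∂c_i = α_i − 1, so country i contributes w_i if α_i > 1, else 0.
α_i > 1 for i ∈ {2}; NE contributions (0, 12, 0), G = 12.
u_3 = (14 − 0) + 0.5·12 = 20.

20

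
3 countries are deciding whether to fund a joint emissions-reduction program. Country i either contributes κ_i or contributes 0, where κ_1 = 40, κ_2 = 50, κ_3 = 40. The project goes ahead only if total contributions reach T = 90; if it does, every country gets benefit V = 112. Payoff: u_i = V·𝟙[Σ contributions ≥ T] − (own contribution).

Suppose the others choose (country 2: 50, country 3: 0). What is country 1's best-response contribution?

40

Others' total = 50. Contributing 40 brings total to 90 ≥ 90: gain V − κ_1 = 72.
Best response: 40.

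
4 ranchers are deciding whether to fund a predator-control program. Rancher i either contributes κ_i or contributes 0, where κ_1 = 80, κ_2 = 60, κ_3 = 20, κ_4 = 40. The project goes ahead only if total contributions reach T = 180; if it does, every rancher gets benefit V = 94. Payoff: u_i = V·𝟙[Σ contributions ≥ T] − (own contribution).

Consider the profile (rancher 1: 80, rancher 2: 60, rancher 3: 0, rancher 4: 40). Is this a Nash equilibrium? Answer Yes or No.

Yes

Total = 180 ≥ 180: provided.
Rancher 1 (pledges 80, payoff 14): dropping to 0 → total 100, payoff 0. No gain.
Rancher 2 (pledges 60, payoff 34): dropping to 0 → total 120, payoff 0. No gain.
Rancher 3 (pledges 0, payoff 94): pledging 20 → total 200, payoff 74. No gain.
Rancher 4 (pledges 40, payoff 54): dropping to 0 → total 140, payoff 0. No gain.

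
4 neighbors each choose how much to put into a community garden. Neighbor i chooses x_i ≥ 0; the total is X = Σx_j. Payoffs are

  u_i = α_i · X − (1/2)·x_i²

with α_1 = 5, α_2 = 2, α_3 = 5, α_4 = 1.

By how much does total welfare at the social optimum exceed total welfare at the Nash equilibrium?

196.5

Neighbor i's FOC: ∂u_i/∂x_i = α_i − x_i = 0, so x_i* = α_i.
NE contributions = (5, 2, 5, 1); X = 13.
W^NE = (Σα)·X − ½Σα_i² = 13² − ½·55 = 141.5.
Planner sets x_i = Σα_j = 13 for every i, so X^SO = 4·13 = 52.
W^SO = (Σα)·X^SO − ½·4·(Σα)² = (4/2)·13² = 338.
Deadweight loss = W^SO − W^NE = 196.5.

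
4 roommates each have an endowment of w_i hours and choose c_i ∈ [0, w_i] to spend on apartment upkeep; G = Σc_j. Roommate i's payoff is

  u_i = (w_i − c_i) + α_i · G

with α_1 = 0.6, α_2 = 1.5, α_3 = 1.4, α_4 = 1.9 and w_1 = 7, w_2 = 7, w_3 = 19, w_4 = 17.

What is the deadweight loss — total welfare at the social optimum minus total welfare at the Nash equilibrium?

30.8

∂u_i/∂c_i = α_i − 1, so roommate i contributes w_i if α_i > 1, else 0.
α_i > 1 for i ∈ {2, 3, 4}; NE contributions (0, 7, 19, 17), G = 43.
W^NE = Σw_i − G^NE + (Σα_i)·G^NE = 50 + 4.4·43 = 239.2.
Planner: ∂(Σu_j)/∂c_i = Σα_j − 1 = 4.4 > 0, so everyone contributes w_i; G^SO = 50, W^SO = 50 + 4.4·50 = 270.
Deadweight loss = 30.8.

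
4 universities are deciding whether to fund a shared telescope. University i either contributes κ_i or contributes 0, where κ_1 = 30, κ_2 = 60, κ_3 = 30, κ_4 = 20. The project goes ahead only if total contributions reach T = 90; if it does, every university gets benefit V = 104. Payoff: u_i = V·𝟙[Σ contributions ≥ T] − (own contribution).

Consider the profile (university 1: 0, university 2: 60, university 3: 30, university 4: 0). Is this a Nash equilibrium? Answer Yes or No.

Yes

Total = 90 ≥ 90: provided.
University 1 (pledges 0, payoff 104): pledging 30 → total 120, payoff 74. No gain.
University 2 (pledges 60, payoff 44): dropping to 0 → total 30, payoff 0. No gain.
University 3 (pledges 30, payoff 74): dropping to 0 → total 60, payoff 0. No gain.
University 4 (pledges 0, payoff 104): pledging 20 → total 110, payoff 84. No gain.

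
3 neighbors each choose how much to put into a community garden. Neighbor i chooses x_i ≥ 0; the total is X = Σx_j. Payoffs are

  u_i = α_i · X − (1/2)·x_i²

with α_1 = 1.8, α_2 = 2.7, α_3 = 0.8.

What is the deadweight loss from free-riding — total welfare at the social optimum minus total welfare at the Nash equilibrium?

19.63

Neighbor i's FOC: ∂u_i/∂x_i = α_i − x_i = 0, so x_i* = α_i.
NE contributions = (1.8, 2.7, 0.8); X = 5.3.
W^NE = (Σα)·X − ½Σα_i² = 5.3² − ½·11.17 = 22.505.
Planner sets x_i = Σα_j = 5.3 for every i, so X^SO = 3·5.3 = 15.9.
W^SO = (Σα)·X^SO − ½·3·(Σα)² = (3/2)·5.3² = 42.135.
Deadweight loss = W^SO − W^NE = 19.63.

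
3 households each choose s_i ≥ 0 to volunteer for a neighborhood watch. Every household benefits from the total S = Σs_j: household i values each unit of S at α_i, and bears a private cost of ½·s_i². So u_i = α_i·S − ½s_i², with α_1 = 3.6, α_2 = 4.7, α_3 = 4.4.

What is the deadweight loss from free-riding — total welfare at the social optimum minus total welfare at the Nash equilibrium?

107.85

Household i's FOC: ∂u_i/∂s_i = α_i − s_i = 0, so s_i* = α_i.
NE contributions = (3.6, 4.7, 4.4); S = 12.7.
W^NE = (Σα)·S − ½Σα_i² = 12.7² − ½·54.41 = 134.085.
Planner sets s_i = Σα_j = 12.7 for every i, so S^SO = 3·12.7 = 38.1.
W^SO = (Σα)·S^SO − ½·3·(Σα)² = (3/2)·12.7² = 241.935.
Deadweight loss = W^SO − W^NE = 107.85.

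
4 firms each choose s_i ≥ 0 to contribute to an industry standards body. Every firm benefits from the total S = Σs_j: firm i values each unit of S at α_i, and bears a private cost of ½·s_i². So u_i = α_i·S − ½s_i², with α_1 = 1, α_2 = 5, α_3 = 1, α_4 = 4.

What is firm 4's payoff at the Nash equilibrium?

36

Firm i's FOC: ∂u_i/∂s_i = α_i − s_i = 0, so s_i* = α_i.
NE contributions = (1, 5, 1, 4); S = 11.
u_4 = α_4·S − ½·(s_4)² = 4·11 − ½·4² = 36.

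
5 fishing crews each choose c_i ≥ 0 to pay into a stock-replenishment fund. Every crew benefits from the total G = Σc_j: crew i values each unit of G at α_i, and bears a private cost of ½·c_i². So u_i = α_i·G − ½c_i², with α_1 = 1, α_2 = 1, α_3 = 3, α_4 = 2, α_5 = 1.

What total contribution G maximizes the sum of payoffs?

Planner FOC: ∂(Σu_j)/∂c_i = (Σα_j) − c_i = 0, so c_i^SO = Σα_j = 8 for every i; G^SO = 40.

40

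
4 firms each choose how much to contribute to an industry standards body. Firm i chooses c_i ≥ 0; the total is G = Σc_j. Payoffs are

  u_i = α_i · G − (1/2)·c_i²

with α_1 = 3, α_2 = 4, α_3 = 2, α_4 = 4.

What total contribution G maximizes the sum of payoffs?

Planner FOC: ∂(Σu_j)/∂c_i = (Σα_j) − c_i = 0, so c_i^SO = Σα_j = 13 for every i; G^SO = 52.

52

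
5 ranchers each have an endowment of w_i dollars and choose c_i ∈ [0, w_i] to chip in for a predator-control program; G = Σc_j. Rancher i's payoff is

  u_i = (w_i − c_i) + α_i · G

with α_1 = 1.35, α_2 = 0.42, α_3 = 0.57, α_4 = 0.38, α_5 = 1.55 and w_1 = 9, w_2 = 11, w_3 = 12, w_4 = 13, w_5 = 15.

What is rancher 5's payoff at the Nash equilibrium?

37.2

∂u_i/∂c_i = α_i − 1, so rancher i contributes w_i if α_i > 1, else 0.
α_i > 1 for i ∈ {1, 5}; NE contributions (9, 0, 0, 0, 15), G = 24.
u_5 = (15 − 15) + 1.55·24 = 37.2.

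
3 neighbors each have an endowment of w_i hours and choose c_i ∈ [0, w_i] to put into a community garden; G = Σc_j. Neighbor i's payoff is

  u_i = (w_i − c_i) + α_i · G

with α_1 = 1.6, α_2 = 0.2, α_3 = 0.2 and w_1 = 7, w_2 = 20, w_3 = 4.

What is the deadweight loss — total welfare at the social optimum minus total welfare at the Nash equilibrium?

∂u_i/∂c_i = α_i − 1, so neighbor i contributes w_i if α_i > 1, else 0.
α_i > 1 for i ∈ {1}; NE contributions (7, 0, 0), G = 7.
W^NE = Σw_i − G^NE + (Σα_i)·G^NE = 31 + 1·7 = 38.
Planner: ∂(Σu_j)/∂c_i = Σα_j − 1 = 1 > 0, so everyone contributes w_i; G^SO = 31, W^SO = 31 + 1·31 = 62.
Deadweight loss = 24.

24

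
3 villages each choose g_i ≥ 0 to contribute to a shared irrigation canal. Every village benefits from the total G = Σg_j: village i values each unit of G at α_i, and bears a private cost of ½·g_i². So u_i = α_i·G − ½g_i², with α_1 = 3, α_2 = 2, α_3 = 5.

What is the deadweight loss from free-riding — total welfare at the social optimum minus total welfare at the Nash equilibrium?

69

Village i's FOC: ∂u_i/∂g_i = α_i − g_i = 0, so g_i* = α_i.
NE contributions = (3, 2, 5); G = 10.
W^NE = (Σα)·G − ½Σα_i² = 10² − ½·38 = 81.
Planner sets g_i = Σα_j = 10 for every i, so G^SO = 3·10 = 30.
W^SO = (Σα)·G^SO − ½·3·(Σα)² = (3/2)·10² = 150.
Deadweight loss = W^SO − W^NE = 69.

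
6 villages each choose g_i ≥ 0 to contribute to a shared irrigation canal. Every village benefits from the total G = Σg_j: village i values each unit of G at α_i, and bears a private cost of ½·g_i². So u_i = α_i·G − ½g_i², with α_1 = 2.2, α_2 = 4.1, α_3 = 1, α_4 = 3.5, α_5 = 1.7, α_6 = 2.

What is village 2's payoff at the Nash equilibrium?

51.045

Village i's FOC: ∂u_i/∂g_i = α_i − g_i = 0, so g_i* = α_i.
NE contributions = (2.2, 4.1, 1, 3.5, 1.7, 2); G = 14.5.
u_2 = α_2·G − ½·(g_2)² = 4.1·14.5 − ½·4.1² = 51.045.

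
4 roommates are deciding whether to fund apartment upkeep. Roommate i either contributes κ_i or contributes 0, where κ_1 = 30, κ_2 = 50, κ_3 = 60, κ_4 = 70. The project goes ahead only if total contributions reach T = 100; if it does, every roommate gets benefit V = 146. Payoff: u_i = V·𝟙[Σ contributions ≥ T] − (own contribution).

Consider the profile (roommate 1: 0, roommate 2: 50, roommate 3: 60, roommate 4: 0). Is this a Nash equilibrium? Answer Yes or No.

Yes

Total = 110 ≥ 100: provided.
Roommate 1 (pledges 0, payoff 146): pledging 30 → total 140, payoff 116. No gain.
Roommate 2 (pledges 50, payoff 96): dropping to 0 → total 60, payoff 0. No gain.
Roommate 3 (pledges 60, payoff 86): dropping to 0 → total 50, payoff 0. No gain.
Roommate 4 (pledges 0, payoff 146): pledging 70 → total 180, payoff 76. No gain.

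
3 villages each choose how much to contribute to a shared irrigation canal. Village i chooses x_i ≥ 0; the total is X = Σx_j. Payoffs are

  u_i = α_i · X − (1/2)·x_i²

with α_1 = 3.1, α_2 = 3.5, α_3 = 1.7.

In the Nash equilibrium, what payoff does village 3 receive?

Village i's FOC: ∂u_i/∂x_i = α_i − x_i = 0, so x_i* = α_i.
NE contributions = (3.1, 3.5, 1.7); X = 8.3.
u_3 = α_3·X − ½·(x_3)² = 1.7·8.3 − ½·1.7² = 12.665.

12.665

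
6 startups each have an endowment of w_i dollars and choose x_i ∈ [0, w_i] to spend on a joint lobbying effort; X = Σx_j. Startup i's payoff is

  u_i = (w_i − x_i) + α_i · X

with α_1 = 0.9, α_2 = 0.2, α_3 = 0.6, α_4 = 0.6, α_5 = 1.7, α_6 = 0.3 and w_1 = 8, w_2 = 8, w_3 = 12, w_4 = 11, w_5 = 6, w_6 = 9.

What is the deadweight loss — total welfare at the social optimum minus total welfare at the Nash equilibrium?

∂u_i/∂x_i = α_i − 1, so startup i contributes w_i if α_i > 1, else 0.
α_i > 1 for i ∈ {5}; NE contributions (0, 0, 0, 0, 6, 0), X = 6.
W^NE = Σw_i − X^NE + (Σα_i)·X^NE = 54 + 3.3·6 = 73.8.
Planner: ∂(Σu_j)/∂x_i = Σα_j − 1 = 3.3 > 0, so everyone contributes w_i; X^SO = 54, W^SO = 54 + 3.3·54 = 232.2.
Deadweight loss = 158.4.

158.4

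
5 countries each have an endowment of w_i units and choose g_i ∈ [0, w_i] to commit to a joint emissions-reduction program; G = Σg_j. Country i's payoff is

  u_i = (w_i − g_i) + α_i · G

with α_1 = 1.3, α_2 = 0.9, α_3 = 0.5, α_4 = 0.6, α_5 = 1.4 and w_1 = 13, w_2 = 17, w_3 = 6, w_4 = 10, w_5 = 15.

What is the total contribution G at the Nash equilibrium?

28

∂u_i/∂g_i = α_i − 1, so country i contributes w_i if α_i > 1, else 0.
α_i > 1 for i ∈ {1, 5}; NE contributions (13, 0, 0, 0, 15), G = 28.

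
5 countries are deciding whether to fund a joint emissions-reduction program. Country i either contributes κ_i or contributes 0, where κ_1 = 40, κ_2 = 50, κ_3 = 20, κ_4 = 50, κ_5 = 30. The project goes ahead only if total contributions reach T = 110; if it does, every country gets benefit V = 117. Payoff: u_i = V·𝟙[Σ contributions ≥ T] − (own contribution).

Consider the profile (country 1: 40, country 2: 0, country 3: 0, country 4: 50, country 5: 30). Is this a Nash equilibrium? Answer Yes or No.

Total = 120 ≥ 110: provided.
Country 1 (pledges 40, payoff 77): dropping to 0 → total 80, payoff 0. No gain.
Country 2 (pledges 0, payoff 117): pledging 50 → total 170, payoff 67. No gain.
Country 3 (pledges 0, payoff 117): pledging 20 → total 140, payoff 97. No gain.
Country 4 (pledges 50, payoff 67): dropping to 0 → total 70, payoff 0. No gain.
Country 5 (pledges 30, payoff 87): dropping to 0 → total 90, payoff 0. No gain.

Yes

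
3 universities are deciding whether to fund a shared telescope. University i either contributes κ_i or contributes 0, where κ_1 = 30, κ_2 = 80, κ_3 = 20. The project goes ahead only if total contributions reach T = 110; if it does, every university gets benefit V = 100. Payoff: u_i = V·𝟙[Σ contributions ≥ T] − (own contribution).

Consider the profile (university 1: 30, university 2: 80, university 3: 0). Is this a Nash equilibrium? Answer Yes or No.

Yes

Total = 110 ≥ 110: provided.
University 1 (pledges 30, payoff 70): dropping to 0 → total 80, payoff 0. No gain.
University 2 (pledges 80, payoff 20): dropping to 0 → total 30, payoff 0. No gain.
University 3 (pledges 0, payoff 100): pledging 20 → total 130, payoff 80. No gain.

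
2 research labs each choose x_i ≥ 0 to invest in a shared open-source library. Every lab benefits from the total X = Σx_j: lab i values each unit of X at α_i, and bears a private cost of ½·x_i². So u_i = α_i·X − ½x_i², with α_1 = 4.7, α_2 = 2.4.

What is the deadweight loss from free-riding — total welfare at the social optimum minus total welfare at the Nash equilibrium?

13.925

Lab i's FOC: ∂u_i/∂x_i = α_i − x_i = 0, so x_i* = α_i.
NE contributions = (4.7, 2.4); X = 7.1.
W^NE = (Σα)·X − ½Σα_i² = 7.1² − ½·27.85 = 36.485.
Planner sets x_i = Σα_j = 7.1 for every i, so X^SO = 2·7.1 = 14.2.
W^SO = (Σα)·X^SO − ½·2·(Σα)² = (2/2)·7.1² = 50.41.
Deadweight loss = W^SO − W^NE = 13.925.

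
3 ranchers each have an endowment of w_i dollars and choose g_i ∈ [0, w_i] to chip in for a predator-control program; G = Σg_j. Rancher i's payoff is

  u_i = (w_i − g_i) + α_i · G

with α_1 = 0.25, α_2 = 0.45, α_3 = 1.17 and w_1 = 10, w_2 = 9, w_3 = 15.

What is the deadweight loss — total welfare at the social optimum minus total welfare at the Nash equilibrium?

∂u_i/∂g_i = α_i − 1, so rancher i contributes w_i if α_i > 1, else 0.
α_i > 1 for i ∈ {3}; NE contributions (0, 0, 15), G = 15.
W^NE = Σw_i − G^NE + (Σα_i)·G^NE = 34 + 0.87·15 = 47.05.
Planner: ∂(Σu_j)/∂g_i = Σα_j − 1 = 0.87 > 0, so everyone contributes w_i; G^SO = 34, W^SO = 34 + 0.87·34 = 63.58.
Deadweight loss = 16.53.

16.53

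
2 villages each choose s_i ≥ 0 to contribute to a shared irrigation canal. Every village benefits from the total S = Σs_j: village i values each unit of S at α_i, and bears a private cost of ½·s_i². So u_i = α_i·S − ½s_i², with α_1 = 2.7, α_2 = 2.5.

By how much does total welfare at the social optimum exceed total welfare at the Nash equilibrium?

Village i's FOC: ∂u_i/∂s_i = α_i − s_i = 0, so s_i* = α_i.
NE contributions = (2.7, 2.5); S = 5.2.
W^NE = (Σα)·S − ½Σα_i² = 5.2² − ½·13.54 = 20.27.
Planner sets s_i = Σα_j = 5.2 for every i, so S^SO = 2·5.2 = 10.4.
W^SO = (Σα)·S^SO − ½·2·(Σα)² = (2/2)·5.2² = 27.04.
Deadweight loss = W^SO − W^NE = 6.77.

6.77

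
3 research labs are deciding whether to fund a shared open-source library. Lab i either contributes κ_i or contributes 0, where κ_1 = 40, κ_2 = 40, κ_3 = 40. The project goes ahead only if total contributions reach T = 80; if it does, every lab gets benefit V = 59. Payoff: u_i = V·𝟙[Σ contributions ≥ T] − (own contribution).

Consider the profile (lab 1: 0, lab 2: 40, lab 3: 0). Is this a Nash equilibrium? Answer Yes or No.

Total = 40 < 80: not provided.
Lab 1 (pledges 0, payoff 0): pledging 40 → total 80, payoff 19. Profitable deviation.

No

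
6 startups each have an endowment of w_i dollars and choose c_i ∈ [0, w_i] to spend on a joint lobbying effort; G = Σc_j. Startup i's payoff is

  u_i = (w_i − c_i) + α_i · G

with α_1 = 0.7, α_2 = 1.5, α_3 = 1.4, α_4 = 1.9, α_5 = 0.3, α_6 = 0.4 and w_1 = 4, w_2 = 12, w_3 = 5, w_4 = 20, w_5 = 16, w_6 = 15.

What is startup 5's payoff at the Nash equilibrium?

27.1

∂u_i/∂c_i = α_i − 1, so startup i contributes w_i if α_i > 1, else 0.
α_i > 1 for i ∈ {2, 3, 4}; NE contributions (0, 12, 5, 20, 0, 0), G = 37.
u_5 = (16 − 0) + 0.3·37 = 27.1.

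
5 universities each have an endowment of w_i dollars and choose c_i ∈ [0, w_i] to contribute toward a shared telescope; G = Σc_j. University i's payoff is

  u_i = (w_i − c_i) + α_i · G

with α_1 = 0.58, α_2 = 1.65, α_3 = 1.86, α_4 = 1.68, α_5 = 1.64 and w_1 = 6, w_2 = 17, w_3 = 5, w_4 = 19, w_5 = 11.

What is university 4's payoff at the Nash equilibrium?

87.36

∂u_i/∂c_i = α_i − 1, so university i contributes w_i if α_i > 1, else 0.
α_i > 1 for i ∈ {2, 3, 4, 5}; NE contributions (0, 17, 5, 19, 11), G = 52.
u_4 = (19 − 19) + 1.68·52 = 87.36.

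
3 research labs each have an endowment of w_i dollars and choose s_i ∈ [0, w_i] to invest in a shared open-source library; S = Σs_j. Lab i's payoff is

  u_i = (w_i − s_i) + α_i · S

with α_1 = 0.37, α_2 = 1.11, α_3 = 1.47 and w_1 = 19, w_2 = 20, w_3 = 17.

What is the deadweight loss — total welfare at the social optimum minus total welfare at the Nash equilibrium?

∂u_i/∂s_i = α_i − 1, so lab i contributes w_i if α_i > 1, else 0.
α_i > 1 for i ∈ {2, 3}; NE contributions (0, 20, 17), S = 37.
W^NE = Σw_i − S^NE + (Σα_i)·S^NE = 56 + 1.95·37 = 128.15.
Planner: ∂(Σu_j)/∂s_i = Σα_j − 1 = 1.95 > 0, so everyone contributes w_i; S^SO = 56, W^SO = 56 + 1.95·56 = 165.2.
Deadweight loss = 37.05.

37.05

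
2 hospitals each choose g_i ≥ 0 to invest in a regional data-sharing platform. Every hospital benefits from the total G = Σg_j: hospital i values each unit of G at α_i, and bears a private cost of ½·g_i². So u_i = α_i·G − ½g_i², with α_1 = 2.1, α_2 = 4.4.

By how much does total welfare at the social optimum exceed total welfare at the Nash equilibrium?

11.885

Hospital i's FOC: ∂u_i/∂g_i = α_i − g_i = 0, so g_i* = α_i.
NE contributions = (2.1, 4.4); G = 6.5.
W^NE = (Σα)·G − ½Σα_i² = 6.5² − ½·23.77 = 30.365.
Planner sets g_i = Σα_j = 6.5 for every i, so G^SO = 2·6.5 = 13.
W^SO = (Σα)·G^SO − ½·2·(Σα)² = (2/2)·6.5² = 42.25.
Deadweight loss = W^SO − W^NE = 11.885.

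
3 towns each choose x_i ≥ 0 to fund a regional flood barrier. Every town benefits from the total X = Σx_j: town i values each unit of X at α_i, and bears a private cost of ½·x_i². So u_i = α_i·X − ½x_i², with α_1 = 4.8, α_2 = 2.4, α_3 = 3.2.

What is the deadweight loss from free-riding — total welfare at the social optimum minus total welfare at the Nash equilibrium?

Town i's FOC: ∂u_i/∂x_i = α_i − x_i = 0, so x_i* = α_i.
NE contributions = (4.8, 2.4, 3.2); X = 10.4.
W^NE = (Σα)·X − ½Σα_i² = 10.4² − ½·39.04 = 88.64.
Planner sets x_i = Σα_j = 10.4 for every i, so X^SO = 3·10.4 = 31.2.
W^SO = (Σα)·X^SO − ½·3·(Σα)² = (3/2)·10.4² = 162.24.
Deadweight loss = W^SO − W^NE = 73.6.

73.6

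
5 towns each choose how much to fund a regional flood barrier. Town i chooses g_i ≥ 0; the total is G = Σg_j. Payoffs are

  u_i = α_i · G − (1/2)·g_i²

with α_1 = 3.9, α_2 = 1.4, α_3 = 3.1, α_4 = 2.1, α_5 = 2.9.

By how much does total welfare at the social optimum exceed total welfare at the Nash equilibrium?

289.14

Town i's FOC: ∂u_i/∂g_i = α_i − g_i = 0, so g_i* = α_i.
NE contributions = (3.9, 1.4, 3.1, 2.1, 2.9); G = 13.4.
W^NE = (Σα)·G − ½Σα_i² = 13.4² − ½·39.6 = 159.76.
Planner sets g_i = Σα_j = 13.4 for every i, so G^SO = 5·13.4 = 67.
W^SO = (Σα)·G^SO − ½·5·(Σα)² = (5/2)·13.4² = 448.9.
Deadweight loss = W^SO − W^NE = 289.14.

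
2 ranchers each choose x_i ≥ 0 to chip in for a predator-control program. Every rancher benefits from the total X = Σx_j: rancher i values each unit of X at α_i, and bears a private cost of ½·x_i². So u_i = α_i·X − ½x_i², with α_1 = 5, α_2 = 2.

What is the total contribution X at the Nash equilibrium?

7

Rancher i's FOC: ∂u_i/∂x_i = α_i − x_i = 0, so x_i* = α_i.
NE contributions = (5, 2); X = 7.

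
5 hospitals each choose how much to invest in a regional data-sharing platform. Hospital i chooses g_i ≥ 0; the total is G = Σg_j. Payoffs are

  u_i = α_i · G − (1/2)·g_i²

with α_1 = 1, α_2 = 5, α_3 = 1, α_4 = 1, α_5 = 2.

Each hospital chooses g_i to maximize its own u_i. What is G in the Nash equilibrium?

Hospital i's FOC: ∂u_i/∂g_i = α_i − g_i = 0, so g_i* = α_i.
NE contributions = (1, 5, 1, 1, 2); G = 10.

10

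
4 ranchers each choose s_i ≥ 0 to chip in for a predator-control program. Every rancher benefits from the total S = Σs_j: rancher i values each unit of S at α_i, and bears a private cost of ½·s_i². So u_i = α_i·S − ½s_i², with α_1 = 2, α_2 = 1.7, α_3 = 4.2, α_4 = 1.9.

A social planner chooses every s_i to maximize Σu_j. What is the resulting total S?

Planner FOC: ∂(Σu_j)/∂s_i = (Σα_j) − s_i = 0, so s_i^SO = Σα_j = 9.8 for every i; S^SO = 39.2.

39.2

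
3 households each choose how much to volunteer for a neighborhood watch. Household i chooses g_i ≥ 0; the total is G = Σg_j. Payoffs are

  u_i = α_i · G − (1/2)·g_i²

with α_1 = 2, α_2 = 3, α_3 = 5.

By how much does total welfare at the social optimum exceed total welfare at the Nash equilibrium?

Household i's FOC: ∂u_i/∂g_i = α_i − g_i = 0, so g_i* = α_i.
NE contributions = (2, 3, 5); G = 10.
W^NE = (Σα)·G − ½Σα_i² = 10² − ½·38 = 81.
Planner sets g_i = Σα_j = 10 for every i, so G^SO = 3·10 = 30.
W^SO = (Σα)·G^SO − ½·3·(Σα)² = (3/2)·10² = 150.
Deadweight loss = W^SO − W^NE = 69.

69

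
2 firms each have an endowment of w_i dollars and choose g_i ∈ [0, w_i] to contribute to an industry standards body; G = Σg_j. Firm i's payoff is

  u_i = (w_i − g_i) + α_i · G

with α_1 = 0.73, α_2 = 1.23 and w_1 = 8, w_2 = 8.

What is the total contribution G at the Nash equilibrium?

∂u_i/∂g_i = α_i − 1, so firm i contributes w_i if α_i > 1, else 0.
α_i > 1 for i ∈ {2}; NE contributions (0, 8), G = 8.

8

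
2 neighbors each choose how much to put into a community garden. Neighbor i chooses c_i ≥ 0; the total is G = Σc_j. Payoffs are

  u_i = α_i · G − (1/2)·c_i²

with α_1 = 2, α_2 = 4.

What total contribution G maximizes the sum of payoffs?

12

Planner FOC: ∂(Σu_j)/∂c_i = (Σα_j) − c_i = 0, so c_i^SO = Σα_j = 6 for every i; G^SO = 12.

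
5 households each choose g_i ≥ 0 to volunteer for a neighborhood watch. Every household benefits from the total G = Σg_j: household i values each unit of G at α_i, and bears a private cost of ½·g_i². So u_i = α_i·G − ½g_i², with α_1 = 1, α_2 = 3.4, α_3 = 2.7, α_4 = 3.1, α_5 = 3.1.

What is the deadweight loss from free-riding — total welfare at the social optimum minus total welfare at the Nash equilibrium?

Household i's FOC: ∂u_i/∂g_i = α_i − g_i = 0, so g_i* = α_i.
NE contributions = (1, 3.4, 2.7, 3.1, 3.1); G = 13.3.
W^NE = (Σα)·G − ½Σα_i² = 13.3² − ½·39.07 = 157.355.
Planner sets g_i = Σα_j = 13.3 for every i, so G^SO = 5·13.3 = 66.5.
W^SO = (Σα)·G^SO − ½·5·(Σα)² = (5/2)·13.3² = 442.225.
Deadweight loss = W^SO − W^NE = 284.87.

284.87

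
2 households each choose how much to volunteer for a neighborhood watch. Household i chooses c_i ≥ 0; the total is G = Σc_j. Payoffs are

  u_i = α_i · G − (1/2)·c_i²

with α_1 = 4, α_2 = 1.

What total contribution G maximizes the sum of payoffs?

10

Planner FOC: ∂(Σu_j)/∂c_i = (Σα_j) − c_i = 0, so c_i^SO = Σα_j = 5 for every i; G^SO = 10.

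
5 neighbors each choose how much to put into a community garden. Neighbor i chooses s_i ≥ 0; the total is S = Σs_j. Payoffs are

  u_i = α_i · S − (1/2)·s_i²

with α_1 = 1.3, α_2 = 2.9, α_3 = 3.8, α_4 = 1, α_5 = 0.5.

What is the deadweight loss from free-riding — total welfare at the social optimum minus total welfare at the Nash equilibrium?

148.27

Neighbor i's FOC: ∂u_i/∂s_i = α_i − s_i = 0, so s_i* = α_i.
NE contributions = (1.3, 2.9, 3.8, 1, 0.5); S = 9.5.
W^NE = (Σα)·S − ½Σα_i² = 9.5² − ½·25.79 = 77.355.
Planner sets s_i = Σα_j = 9.5 for every i, so S^SO = 5·9.5 = 47.5.
W^SO = (Σα)·S^SO − ½·5·(Σα)² = (5/2)·9.5² = 225.625.
Deadweight loss = W^SO − W^NE = 148.27.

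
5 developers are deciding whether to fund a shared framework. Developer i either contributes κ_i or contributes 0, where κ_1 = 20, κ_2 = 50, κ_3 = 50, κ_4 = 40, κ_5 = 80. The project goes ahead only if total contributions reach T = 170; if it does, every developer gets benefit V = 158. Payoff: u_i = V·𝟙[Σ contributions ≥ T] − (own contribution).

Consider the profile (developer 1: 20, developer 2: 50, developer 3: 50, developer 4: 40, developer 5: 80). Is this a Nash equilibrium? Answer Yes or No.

Total = 240 ≥ 170: provided.
Developer 1 (pledges 20, payoff 138): dropping to 0 → total 220, payoff 158. Profitable deviation.

No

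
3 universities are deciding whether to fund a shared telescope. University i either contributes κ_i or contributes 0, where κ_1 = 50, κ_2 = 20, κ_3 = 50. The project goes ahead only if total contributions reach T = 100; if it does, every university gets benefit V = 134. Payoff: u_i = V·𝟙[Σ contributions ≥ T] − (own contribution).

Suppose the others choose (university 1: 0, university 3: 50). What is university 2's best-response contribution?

0

Others' total = 50. Even contributing 20 gives 70 < 100: no benefit either way.
Best response: 0.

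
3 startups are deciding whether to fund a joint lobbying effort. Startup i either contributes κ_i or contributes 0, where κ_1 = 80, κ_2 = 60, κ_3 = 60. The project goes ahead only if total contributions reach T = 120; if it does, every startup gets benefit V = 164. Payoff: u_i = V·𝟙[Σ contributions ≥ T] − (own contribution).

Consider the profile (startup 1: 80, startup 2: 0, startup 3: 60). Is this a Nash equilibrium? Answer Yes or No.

Yes

Total = 140 ≥ 120: provided.
Startup 1 (pledges 80, payoff 84): dropping to 0 → total 60, payoff 0. No gain.
Startup 2 (pledges 0, payoff 164): pledging 60 → total 200, payoff 104. No gain.
Startup 3 (pledges 60, payoff 104): dropping to 0 → total 80, payoff 0. No gain.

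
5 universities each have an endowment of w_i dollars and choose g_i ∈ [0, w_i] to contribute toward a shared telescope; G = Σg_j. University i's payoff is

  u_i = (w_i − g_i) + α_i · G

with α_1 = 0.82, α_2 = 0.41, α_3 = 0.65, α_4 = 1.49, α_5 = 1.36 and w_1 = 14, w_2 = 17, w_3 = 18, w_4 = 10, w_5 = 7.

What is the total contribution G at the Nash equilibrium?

∂u_i/∂g_i = α_i − 1, so university i contributes w_i if α_i > 1, else 0.
α_i > 1 for i ∈ {4, 5}; NE contributions (0, 0, 0, 10, 7), G = 17.

17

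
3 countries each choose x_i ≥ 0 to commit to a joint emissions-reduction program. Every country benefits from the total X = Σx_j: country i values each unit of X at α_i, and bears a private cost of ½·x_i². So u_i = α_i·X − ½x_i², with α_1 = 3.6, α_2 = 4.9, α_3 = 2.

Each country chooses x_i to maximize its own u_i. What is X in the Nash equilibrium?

10.5

Country i's FOC: ∂u_i/∂x_i = α_i − x_i = 0, so x_i* = α_i.
NE contributions = (3.6, 4.9, 2); X = 10.5.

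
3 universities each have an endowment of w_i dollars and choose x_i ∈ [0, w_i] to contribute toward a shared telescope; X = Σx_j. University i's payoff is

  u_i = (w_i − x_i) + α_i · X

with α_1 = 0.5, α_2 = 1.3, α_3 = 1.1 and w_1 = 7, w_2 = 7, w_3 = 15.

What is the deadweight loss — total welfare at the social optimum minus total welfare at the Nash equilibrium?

13.3

∂u_i/∂x_i = α_i − 1, so university i contributes w_i if α_i > 1, else 0.
α_i > 1 for i ∈ {2, 3}; NE contributions (0, 7, 15), X = 22.
W^NE = Σw_i − X^NE + (Σα_i)·X^NE = 29 + 1.9·22 = 70.8.
Planner: ∂(Σu_j)/∂x_i = Σα_j − 1 = 1.9 > 0, so everyone contributes w_i; X^SO = 29, W^SO = 29 + 1.9·29 = 84.1.
Deadweight loss = 13.3.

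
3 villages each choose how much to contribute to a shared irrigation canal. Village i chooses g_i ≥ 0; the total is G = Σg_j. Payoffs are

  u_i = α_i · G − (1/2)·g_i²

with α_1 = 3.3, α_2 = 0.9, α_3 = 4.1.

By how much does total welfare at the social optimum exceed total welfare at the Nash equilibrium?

48.7

Village i's FOC: ∂u_i/∂g_i = α_i − g_i = 0, so g_i* = α_i.
NE contributions = (3.3, 0.9, 4.1); G = 8.3.
W^NE = (Σα)·G − ½Σα_i² = 8.3² − ½·28.51 = 54.635.
Planner sets g_i = Σα_j = 8.3 for every i, so G^SO = 3·8.3 = 24.9.
W^SO = (Σα)·G^SO − ½·3·(Σα)² = (3/2)·8.3² = 103.335.
Deadweight loss = W^SO − W^NE = 48.7.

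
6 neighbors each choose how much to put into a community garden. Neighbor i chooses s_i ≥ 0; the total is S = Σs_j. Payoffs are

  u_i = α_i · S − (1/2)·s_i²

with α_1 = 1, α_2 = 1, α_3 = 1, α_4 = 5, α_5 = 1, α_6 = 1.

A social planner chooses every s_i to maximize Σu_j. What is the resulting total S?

60

Planner FOC: ∂(Σu_j)/∂s_i = (Σα_j) − s_i = 0, so s_i^SO = Σα_j = 10 for every i; S^SO = 60.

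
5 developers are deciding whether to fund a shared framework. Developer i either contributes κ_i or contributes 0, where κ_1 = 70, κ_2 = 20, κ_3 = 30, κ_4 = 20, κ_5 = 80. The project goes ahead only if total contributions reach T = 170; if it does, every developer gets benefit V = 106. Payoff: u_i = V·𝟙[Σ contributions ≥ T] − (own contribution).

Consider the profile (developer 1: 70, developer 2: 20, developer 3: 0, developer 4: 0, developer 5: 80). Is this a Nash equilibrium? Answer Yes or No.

Yes

Total = 170 ≥ 170: provided.
Developer 1 (pledges 70, payoff 36): dropping to 0 → total 100, payoff 0. No gain.
Developer 2 (pledges 20, payoff 86): dropping to 0 → total 150, payoff 0. No gain.
Developer 3 (pledges 0, payoff 106): pledging 30 → total 200, payoff 76. No gain.
Developer 4 (pledges 0, payoff 106): pledging 20 → total 190, payoff 86. No gain.
Developer 5 (pledges 80, payoff 26): dropping to 0 → total 90, payoff 0. No gain.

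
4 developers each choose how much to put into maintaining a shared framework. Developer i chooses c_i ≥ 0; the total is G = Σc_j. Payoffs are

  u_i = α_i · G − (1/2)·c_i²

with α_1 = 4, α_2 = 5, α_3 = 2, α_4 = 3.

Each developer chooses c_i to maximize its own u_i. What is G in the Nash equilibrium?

Developer i's FOC: ∂u_i/∂c_i = α_i − c_i = 0, so c_i* = α_i.
NE contributions = (4, 5, 2, 3); G = 14.

14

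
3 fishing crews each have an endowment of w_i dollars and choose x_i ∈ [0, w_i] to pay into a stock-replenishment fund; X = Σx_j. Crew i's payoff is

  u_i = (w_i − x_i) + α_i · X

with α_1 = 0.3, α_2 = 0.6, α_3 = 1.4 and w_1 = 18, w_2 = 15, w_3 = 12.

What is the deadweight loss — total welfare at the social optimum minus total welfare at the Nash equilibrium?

∂u_i/∂x_i = α_i − 1, so crew i contributes w_i if α_i > 1, else 0.
α_i > 1 for i ∈ {3}; NE contributions (0, 0, 12), X = 12.
W^NE = Σw_i − X^NE + (Σα_i)·X^NE = 45 + 1.3·12 = 60.6.
Planner: ∂(Σu_j)/∂x_i = Σα_j − 1 = 1.3 > 0, so everyone contributes w_i; X^SO = 45, W^SO = 45 + 1.3·45 = 103.5.
Deadweight loss = 42.9.

42.9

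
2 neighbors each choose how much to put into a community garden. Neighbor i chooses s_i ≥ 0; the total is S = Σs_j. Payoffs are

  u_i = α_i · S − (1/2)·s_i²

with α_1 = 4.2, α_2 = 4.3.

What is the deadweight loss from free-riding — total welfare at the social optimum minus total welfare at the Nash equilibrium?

18.065

Neighbor i's FOC: ∂u_i/∂s_i = α_i − s_i = 0, so s_i* = α_i.
NE contributions = (4.2, 4.3); S = 8.5.
W^NE = (Σα)·S − ½Σα_i² = 8.5² − ½·36.13 = 54.185.
Planner sets s_i = Σα_j = 8.5 for every i, so S^SO = 2·8.5 = 17.
W^SO = (Σα)·S^SO − ½·2·(Σα)² = (2/2)·8.5² = 72.25.
Deadweight loss = W^SO − W^NE = 18.065.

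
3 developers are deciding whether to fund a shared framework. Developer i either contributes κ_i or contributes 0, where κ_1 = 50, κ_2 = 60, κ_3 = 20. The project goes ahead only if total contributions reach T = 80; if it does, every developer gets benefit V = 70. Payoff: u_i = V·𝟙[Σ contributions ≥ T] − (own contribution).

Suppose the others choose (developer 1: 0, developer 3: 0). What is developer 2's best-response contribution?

Others' total = 0. Even contributing 60 gives 60 < 80: no benefit either way.
Best response: 0.

0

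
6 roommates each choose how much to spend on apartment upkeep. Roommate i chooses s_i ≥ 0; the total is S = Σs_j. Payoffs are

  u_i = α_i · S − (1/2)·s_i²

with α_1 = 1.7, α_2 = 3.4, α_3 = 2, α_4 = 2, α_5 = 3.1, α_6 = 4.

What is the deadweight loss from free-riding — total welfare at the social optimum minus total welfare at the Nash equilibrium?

548.91

Roommate i's FOC: ∂u_i/∂s_i = α_i − s_i = 0, so s_i* = α_i.
NE contributions = (1.7, 3.4, 2, 2, 3.1, 4); S = 16.2.
W^NE = (Σα)·S − ½Σα_i² = 16.2² − ½·48.06 = 238.41.
Planner sets s_i = Σα_j = 16.2 for every i, so S^SO = 6·16.2 = 97.2.
W^SO = (Σα)·S^SO − ½·6·(Σα)² = (6/2)·16.2² = 787.32.
Deadweight loss = W^SO − W^NE = 548.91.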